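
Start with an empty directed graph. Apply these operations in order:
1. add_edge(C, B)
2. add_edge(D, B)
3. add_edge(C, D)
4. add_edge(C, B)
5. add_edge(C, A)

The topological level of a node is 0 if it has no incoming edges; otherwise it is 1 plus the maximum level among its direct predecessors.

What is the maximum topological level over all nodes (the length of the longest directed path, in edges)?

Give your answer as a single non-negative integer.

Op 1: add_edge(C, B). Edges now: 1
Op 2: add_edge(D, B). Edges now: 2
Op 3: add_edge(C, D). Edges now: 3
Op 4: add_edge(C, B) (duplicate, no change). Edges now: 3
Op 5: add_edge(C, A). Edges now: 4
Compute levels (Kahn BFS):
  sources (in-degree 0): C
  process C: level=0
    C->A: in-degree(A)=0, level(A)=1, enqueue
    C->B: in-degree(B)=1, level(B)>=1
    C->D: in-degree(D)=0, level(D)=1, enqueue
  process A: level=1
  process D: level=1
    D->B: in-degree(B)=0, level(B)=2, enqueue
  process B: level=2
All levels: A:1, B:2, C:0, D:1
max level = 2

Answer: 2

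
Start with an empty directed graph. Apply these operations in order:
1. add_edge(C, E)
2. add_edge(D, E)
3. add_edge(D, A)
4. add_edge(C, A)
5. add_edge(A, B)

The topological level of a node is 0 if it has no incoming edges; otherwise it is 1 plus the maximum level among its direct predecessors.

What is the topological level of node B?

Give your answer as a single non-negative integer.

Op 1: add_edge(C, E). Edges now: 1
Op 2: add_edge(D, E). Edges now: 2
Op 3: add_edge(D, A). Edges now: 3
Op 4: add_edge(C, A). Edges now: 4
Op 5: add_edge(A, B). Edges now: 5
Compute levels (Kahn BFS):
  sources (in-degree 0): C, D
  process C: level=0
    C->A: in-degree(A)=1, level(A)>=1
    C->E: in-degree(E)=1, level(E)>=1
  process D: level=0
    D->A: in-degree(A)=0, level(A)=1, enqueue
    D->E: in-degree(E)=0, level(E)=1, enqueue
  process A: level=1
    A->B: in-degree(B)=0, level(B)=2, enqueue
  process E: level=1
  process B: level=2
All levels: A:1, B:2, C:0, D:0, E:1
level(B) = 2

Answer: 2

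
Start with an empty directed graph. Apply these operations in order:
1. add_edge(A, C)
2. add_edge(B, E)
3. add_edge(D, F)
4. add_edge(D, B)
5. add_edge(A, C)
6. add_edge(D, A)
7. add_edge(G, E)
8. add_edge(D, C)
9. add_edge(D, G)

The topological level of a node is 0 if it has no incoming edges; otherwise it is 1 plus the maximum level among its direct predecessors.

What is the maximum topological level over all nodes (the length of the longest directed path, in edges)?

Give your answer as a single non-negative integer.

Op 1: add_edge(A, C). Edges now: 1
Op 2: add_edge(B, E). Edges now: 2
Op 3: add_edge(D, F). Edges now: 3
Op 4: add_edge(D, B). Edges now: 4
Op 5: add_edge(A, C) (duplicate, no change). Edges now: 4
Op 6: add_edge(D, A). Edges now: 5
Op 7: add_edge(G, E). Edges now: 6
Op 8: add_edge(D, C). Edges now: 7
Op 9: add_edge(D, G). Edges now: 8
Compute levels (Kahn BFS):
  sources (in-degree 0): D
  process D: level=0
    D->A: in-degree(A)=0, level(A)=1, enqueue
    D->B: in-degree(B)=0, level(B)=1, enqueue
    D->C: in-degree(C)=1, level(C)>=1
    D->F: in-degree(F)=0, level(F)=1, enqueue
    D->G: in-degree(G)=0, level(G)=1, enqueue
  process A: level=1
    A->C: in-degree(C)=0, level(C)=2, enqueue
  process B: level=1
    B->E: in-degree(E)=1, level(E)>=2
  process F: level=1
  process G: level=1
    G->E: in-degree(E)=0, level(E)=2, enqueue
  process C: level=2
  process E: level=2
All levels: A:1, B:1, C:2, D:0, E:2, F:1, G:1
max level = 2

Answer: 2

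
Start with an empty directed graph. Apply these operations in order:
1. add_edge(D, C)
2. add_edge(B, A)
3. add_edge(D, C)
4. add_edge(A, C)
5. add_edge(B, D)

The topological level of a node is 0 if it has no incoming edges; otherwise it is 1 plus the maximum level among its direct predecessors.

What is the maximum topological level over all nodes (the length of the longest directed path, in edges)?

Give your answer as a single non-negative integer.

Op 1: add_edge(D, C). Edges now: 1
Op 2: add_edge(B, A). Edges now: 2
Op 3: add_edge(D, C) (duplicate, no change). Edges now: 2
Op 4: add_edge(A, C). Edges now: 3
Op 5: add_edge(B, D). Edges now: 4
Compute levels (Kahn BFS):
  sources (in-degree 0): B
  process B: level=0
    B->A: in-degree(A)=0, level(A)=1, enqueue
    B->D: in-degree(D)=0, level(D)=1, enqueue
  process A: level=1
    A->C: in-degree(C)=1, level(C)>=2
  process D: level=1
    D->C: in-degree(C)=0, level(C)=2, enqueue
  process C: level=2
All levels: A:1, B:0, C:2, D:1
max level = 2

Answer: 2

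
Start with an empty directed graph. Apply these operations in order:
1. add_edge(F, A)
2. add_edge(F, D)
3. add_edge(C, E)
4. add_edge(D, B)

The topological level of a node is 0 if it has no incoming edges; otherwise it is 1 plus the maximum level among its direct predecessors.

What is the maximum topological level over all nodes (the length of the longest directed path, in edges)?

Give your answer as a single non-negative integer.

Op 1: add_edge(F, A). Edges now: 1
Op 2: add_edge(F, D). Edges now: 2
Op 3: add_edge(C, E). Edges now: 3
Op 4: add_edge(D, B). Edges now: 4
Compute levels (Kahn BFS):
  sources (in-degree 0): C, F
  process C: level=0
    C->E: in-degree(E)=0, level(E)=1, enqueue
  process F: level=0
    F->A: in-degree(A)=0, level(A)=1, enqueue
    F->D: in-degree(D)=0, level(D)=1, enqueue
  process E: level=1
  process A: level=1
  process D: level=1
    D->B: in-degree(B)=0, level(B)=2, enqueue
  process B: level=2
All levels: A:1, B:2, C:0, D:1, E:1, F:0
max level = 2

Answer: 2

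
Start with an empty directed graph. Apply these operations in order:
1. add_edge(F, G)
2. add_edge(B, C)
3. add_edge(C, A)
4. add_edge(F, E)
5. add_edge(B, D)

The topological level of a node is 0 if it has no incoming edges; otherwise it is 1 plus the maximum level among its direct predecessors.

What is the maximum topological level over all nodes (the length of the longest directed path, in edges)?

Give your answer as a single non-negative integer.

Answer: 2

Derivation:
Op 1: add_edge(F, G). Edges now: 1
Op 2: add_edge(B, C). Edges now: 2
Op 3: add_edge(C, A). Edges now: 3
Op 4: add_edge(F, E). Edges now: 4
Op 5: add_edge(B, D). Edges now: 5
Compute levels (Kahn BFS):
  sources (in-degree 0): B, F
  process B: level=0
    B->C: in-degree(C)=0, level(C)=1, enqueue
    B->D: in-degree(D)=0, level(D)=1, enqueue
  process F: level=0
    F->E: in-degree(E)=0, level(E)=1, enqueue
    F->G: in-degree(G)=0, level(G)=1, enqueue
  process C: level=1
    C->A: in-degree(A)=0, level(A)=2, enqueue
  process D: level=1
  process E: level=1
  process G: level=1
  process A: level=2
All levels: A:2, B:0, C:1, D:1, E:1, F:0, G:1
max level = 2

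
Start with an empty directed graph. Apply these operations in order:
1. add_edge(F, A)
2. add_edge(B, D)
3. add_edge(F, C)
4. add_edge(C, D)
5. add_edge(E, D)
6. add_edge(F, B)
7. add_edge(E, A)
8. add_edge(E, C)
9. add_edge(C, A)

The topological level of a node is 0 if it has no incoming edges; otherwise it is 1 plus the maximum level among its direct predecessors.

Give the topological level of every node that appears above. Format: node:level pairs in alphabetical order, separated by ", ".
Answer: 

Op 1: add_edge(F, A). Edges now: 1
Op 2: add_edge(B, D). Edges now: 2
Op 3: add_edge(F, C). Edges now: 3
Op 4: add_edge(C, D). Edges now: 4
Op 5: add_edge(E, D). Edges now: 5
Op 6: add_edge(F, B). Edges now: 6
Op 7: add_edge(E, A). Edges now: 7
Op 8: add_edge(E, C). Edges now: 8
Op 9: add_edge(C, A). Edges now: 9
Compute levels (Kahn BFS):
  sources (in-degree 0): E, F
  process E: level=0
    E->A: in-degree(A)=2, level(A)>=1
    E->C: in-degree(C)=1, level(C)>=1
    E->D: in-degree(D)=2, level(D)>=1
  process F: level=0
    F->A: in-degree(A)=1, level(A)>=1
    F->B: in-degree(B)=0, level(B)=1, enqueue
    F->C: in-degree(C)=0, level(C)=1, enqueue
  process B: level=1
    B->D: in-degree(D)=1, level(D)>=2
  process C: level=1
    C->A: in-degree(A)=0, level(A)=2, enqueue
    C->D: in-degree(D)=0, level(D)=2, enqueue
  process A: level=2
  process D: level=2
All levels: A:2, B:1, C:1, D:2, E:0, F:0

Answer: A:2, B:1, C:1, D:2, E:0, F:0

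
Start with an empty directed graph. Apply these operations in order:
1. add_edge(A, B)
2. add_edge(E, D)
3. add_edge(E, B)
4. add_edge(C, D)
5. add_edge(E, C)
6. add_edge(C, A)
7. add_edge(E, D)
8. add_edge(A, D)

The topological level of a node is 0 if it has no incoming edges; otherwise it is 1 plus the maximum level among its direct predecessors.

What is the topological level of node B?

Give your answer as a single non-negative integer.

Answer: 3

Derivation:
Op 1: add_edge(A, B). Edges now: 1
Op 2: add_edge(E, D). Edges now: 2
Op 3: add_edge(E, B). Edges now: 3
Op 4: add_edge(C, D). Edges now: 4
Op 5: add_edge(E, C). Edges now: 5
Op 6: add_edge(C, A). Edges now: 6
Op 7: add_edge(E, D) (duplicate, no change). Edges now: 6
Op 8: add_edge(A, D). Edges now: 7
Compute levels (Kahn BFS):
  sources (in-degree 0): E
  process E: level=0
    E->B: in-degree(B)=1, level(B)>=1
    E->C: in-degree(C)=0, level(C)=1, enqueue
    E->D: in-degree(D)=2, level(D)>=1
  process C: level=1
    C->A: in-degree(A)=0, level(A)=2, enqueue
    C->D: in-degree(D)=1, level(D)>=2
  process A: level=2
    A->B: in-degree(B)=0, level(B)=3, enqueue
    A->D: in-degree(D)=0, level(D)=3, enqueue
  process B: level=3
  process D: level=3
All levels: A:2, B:3, C:1, D:3, E:0
level(B) = 3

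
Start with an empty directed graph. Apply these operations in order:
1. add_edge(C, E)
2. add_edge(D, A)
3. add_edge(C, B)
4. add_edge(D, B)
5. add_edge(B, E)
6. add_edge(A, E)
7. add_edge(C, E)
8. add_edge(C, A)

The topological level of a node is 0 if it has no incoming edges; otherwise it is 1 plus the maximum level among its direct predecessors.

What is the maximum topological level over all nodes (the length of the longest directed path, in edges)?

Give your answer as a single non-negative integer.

Answer: 2

Derivation:
Op 1: add_edge(C, E). Edges now: 1
Op 2: add_edge(D, A). Edges now: 2
Op 3: add_edge(C, B). Edges now: 3
Op 4: add_edge(D, B). Edges now: 4
Op 5: add_edge(B, E). Edges now: 5
Op 6: add_edge(A, E). Edges now: 6
Op 7: add_edge(C, E) (duplicate, no change). Edges now: 6
Op 8: add_edge(C, A). Edges now: 7
Compute levels (Kahn BFS):
  sources (in-degree 0): C, D
  process C: level=0
    C->A: in-degree(A)=1, level(A)>=1
    C->B: in-degree(B)=1, level(B)>=1
    C->E: in-degree(E)=2, level(E)>=1
  process D: level=0
    D->A: in-degree(A)=0, level(A)=1, enqueue
    D->B: in-degree(B)=0, level(B)=1, enqueue
  process A: level=1
    A->E: in-degree(E)=1, level(E)>=2
  process B: level=1
    B->E: in-degree(E)=0, level(E)=2, enqueue
  process E: level=2
All levels: A:1, B:1, C:0, D:0, E:2
max level = 2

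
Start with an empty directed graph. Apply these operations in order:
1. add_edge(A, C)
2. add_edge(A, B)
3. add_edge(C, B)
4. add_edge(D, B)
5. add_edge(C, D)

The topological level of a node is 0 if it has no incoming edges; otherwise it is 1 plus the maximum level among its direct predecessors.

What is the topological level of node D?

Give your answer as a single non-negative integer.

Answer: 2

Derivation:
Op 1: add_edge(A, C). Edges now: 1
Op 2: add_edge(A, B). Edges now: 2
Op 3: add_edge(C, B). Edges now: 3
Op 4: add_edge(D, B). Edges now: 4
Op 5: add_edge(C, D). Edges now: 5
Compute levels (Kahn BFS):
  sources (in-degree 0): A
  process A: level=0
    A->B: in-degree(B)=2, level(B)>=1
    A->C: in-degree(C)=0, level(C)=1, enqueue
  process C: level=1
    C->B: in-degree(B)=1, level(B)>=2
    C->D: in-degree(D)=0, level(D)=2, enqueue
  process D: level=2
    D->B: in-degree(B)=0, level(B)=3, enqueue
  process B: level=3
All levels: A:0, B:3, C:1, D:2
level(D) = 2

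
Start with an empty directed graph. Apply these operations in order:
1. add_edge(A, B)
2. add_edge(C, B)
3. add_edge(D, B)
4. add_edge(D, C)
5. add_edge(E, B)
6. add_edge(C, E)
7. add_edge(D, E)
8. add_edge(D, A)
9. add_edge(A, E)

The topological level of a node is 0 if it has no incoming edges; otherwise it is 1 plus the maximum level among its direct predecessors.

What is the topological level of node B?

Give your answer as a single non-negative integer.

Answer: 3

Derivation:
Op 1: add_edge(A, B). Edges now: 1
Op 2: add_edge(C, B). Edges now: 2
Op 3: add_edge(D, B). Edges now: 3
Op 4: add_edge(D, C). Edges now: 4
Op 5: add_edge(E, B). Edges now: 5
Op 6: add_edge(C, E). Edges now: 6
Op 7: add_edge(D, E). Edges now: 7
Op 8: add_edge(D, A). Edges now: 8
Op 9: add_edge(A, E). Edges now: 9
Compute levels (Kahn BFS):
  sources (in-degree 0): D
  process D: level=0
    D->A: in-degree(A)=0, level(A)=1, enqueue
    D->B: in-degree(B)=3, level(B)>=1
    D->C: in-degree(C)=0, level(C)=1, enqueue
    D->E: in-degree(E)=2, level(E)>=1
  process A: level=1
    A->B: in-degree(B)=2, level(B)>=2
    A->E: in-degree(E)=1, level(E)>=2
  process C: level=1
    C->B: in-degree(B)=1, level(B)>=2
    C->E: in-degree(E)=0, level(E)=2, enqueue
  process E: level=2
    E->B: in-degree(B)=0, level(B)=3, enqueue
  process B: level=3
All levels: A:1, B:3, C:1, D:0, E:2
level(B) = 3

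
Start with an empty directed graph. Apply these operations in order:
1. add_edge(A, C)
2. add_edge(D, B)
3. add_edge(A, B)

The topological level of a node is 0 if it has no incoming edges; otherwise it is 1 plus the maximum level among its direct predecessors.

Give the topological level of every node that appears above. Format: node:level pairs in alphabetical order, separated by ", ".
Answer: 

Op 1: add_edge(A, C). Edges now: 1
Op 2: add_edge(D, B). Edges now: 2
Op 3: add_edge(A, B). Edges now: 3
Compute levels (Kahn BFS):
  sources (in-degree 0): A, D
  process A: level=0
    A->B: in-degree(B)=1, level(B)>=1
    A->C: in-degree(C)=0, level(C)=1, enqueue
  process D: level=0
    D->B: in-degree(B)=0, level(B)=1, enqueue
  process C: level=1
  process B: level=1
All levels: A:0, B:1, C:1, D:0

Answer: A:0, B:1, C:1, D:0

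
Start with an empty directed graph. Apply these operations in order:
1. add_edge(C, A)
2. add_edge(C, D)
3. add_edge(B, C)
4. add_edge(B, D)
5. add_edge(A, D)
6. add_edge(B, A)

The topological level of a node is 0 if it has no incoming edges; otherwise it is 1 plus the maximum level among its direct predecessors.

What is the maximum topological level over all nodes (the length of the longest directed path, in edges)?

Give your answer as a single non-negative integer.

Answer: 3

Derivation:
Op 1: add_edge(C, A). Edges now: 1
Op 2: add_edge(C, D). Edges now: 2
Op 3: add_edge(B, C). Edges now: 3
Op 4: add_edge(B, D). Edges now: 4
Op 5: add_edge(A, D). Edges now: 5
Op 6: add_edge(B, A). Edges now: 6
Compute levels (Kahn BFS):
  sources (in-degree 0): B
  process B: level=0
    B->A: in-degree(A)=1, level(A)>=1
    B->C: in-degree(C)=0, level(C)=1, enqueue
    B->D: in-degree(D)=2, level(D)>=1
  process C: level=1
    C->A: in-degree(A)=0, level(A)=2, enqueue
    C->D: in-degree(D)=1, level(D)>=2
  process A: level=2
    A->D: in-degree(D)=0, level(D)=3, enqueue
  process D: level=3
All levels: A:2, B:0, C:1, D:3
max level = 3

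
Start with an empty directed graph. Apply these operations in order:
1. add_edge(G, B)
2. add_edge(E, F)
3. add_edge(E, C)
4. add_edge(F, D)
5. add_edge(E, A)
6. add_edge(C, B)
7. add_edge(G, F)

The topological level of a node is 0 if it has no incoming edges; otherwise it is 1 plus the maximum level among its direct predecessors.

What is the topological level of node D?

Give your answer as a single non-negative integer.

Op 1: add_edge(G, B). Edges now: 1
Op 2: add_edge(E, F). Edges now: 2
Op 3: add_edge(E, C). Edges now: 3
Op 4: add_edge(F, D). Edges now: 4
Op 5: add_edge(E, A). Edges now: 5
Op 6: add_edge(C, B). Edges now: 6
Op 7: add_edge(G, F). Edges now: 7
Compute levels (Kahn BFS):
  sources (in-degree 0): E, G
  process E: level=0
    E->A: in-degree(A)=0, level(A)=1, enqueue
    E->C: in-degree(C)=0, level(C)=1, enqueue
    E->F: in-degree(F)=1, level(F)>=1
  process G: level=0
    G->B: in-degree(B)=1, level(B)>=1
    G->F: in-degree(F)=0, level(F)=1, enqueue
  process A: level=1
  process C: level=1
    C->B: in-degree(B)=0, level(B)=2, enqueue
  process F: level=1
    F->D: in-degree(D)=0, level(D)=2, enqueue
  process B: level=2
  process D: level=2
All levels: A:1, B:2, C:1, D:2, E:0, F:1, G:0
level(D) = 2

Answer: 2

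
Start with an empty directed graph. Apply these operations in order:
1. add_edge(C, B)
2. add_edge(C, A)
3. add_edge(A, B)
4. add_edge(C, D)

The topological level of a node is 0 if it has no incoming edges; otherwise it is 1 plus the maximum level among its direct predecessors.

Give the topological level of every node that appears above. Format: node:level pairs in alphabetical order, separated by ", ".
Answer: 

Op 1: add_edge(C, B). Edges now: 1
Op 2: add_edge(C, A). Edges now: 2
Op 3: add_edge(A, B). Edges now: 3
Op 4: add_edge(C, D). Edges now: 4
Compute levels (Kahn BFS):
  sources (in-degree 0): C
  process C: level=0
    C->A: in-degree(A)=0, level(A)=1, enqueue
    C->B: in-degree(B)=1, level(B)>=1
    C->D: in-degree(D)=0, level(D)=1, enqueue
  process A: level=1
    A->B: in-degree(B)=0, level(B)=2, enqueue
  process D: level=1
  process B: level=2
All levels: A:1, B:2, C:0, D:1

Answer: A:1, B:2, C:0, D:1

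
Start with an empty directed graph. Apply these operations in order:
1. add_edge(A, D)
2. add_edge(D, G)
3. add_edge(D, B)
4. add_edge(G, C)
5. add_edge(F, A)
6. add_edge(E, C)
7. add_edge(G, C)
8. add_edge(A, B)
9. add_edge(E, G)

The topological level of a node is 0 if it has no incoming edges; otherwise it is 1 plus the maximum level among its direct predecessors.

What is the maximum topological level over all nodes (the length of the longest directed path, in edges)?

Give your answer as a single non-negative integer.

Answer: 4

Derivation:
Op 1: add_edge(A, D). Edges now: 1
Op 2: add_edge(D, G). Edges now: 2
Op 3: add_edge(D, B). Edges now: 3
Op 4: add_edge(G, C). Edges now: 4
Op 5: add_edge(F, A). Edges now: 5
Op 6: add_edge(E, C). Edges now: 6
Op 7: add_edge(G, C) (duplicate, no change). Edges now: 6
Op 8: add_edge(A, B). Edges now: 7
Op 9: add_edge(E, G). Edges now: 8
Compute levels (Kahn BFS):
  sources (in-degree 0): E, F
  process E: level=0
    E->C: in-degree(C)=1, level(C)>=1
    E->G: in-degree(G)=1, level(G)>=1
  process F: level=0
    F->A: in-degree(A)=0, level(A)=1, enqueue
  process A: level=1
    A->B: in-degree(B)=1, level(B)>=2
    A->D: in-degree(D)=0, level(D)=2, enqueue
  process D: level=2
    D->B: in-degree(B)=0, level(B)=3, enqueue
    D->G: in-degree(G)=0, level(G)=3, enqueue
  process B: level=3
  process G: level=3
    G->C: in-degree(C)=0, level(C)=4, enqueue
  process C: level=4
All levels: A:1, B:3, C:4, D:2, E:0, F:0, G:3
max level = 4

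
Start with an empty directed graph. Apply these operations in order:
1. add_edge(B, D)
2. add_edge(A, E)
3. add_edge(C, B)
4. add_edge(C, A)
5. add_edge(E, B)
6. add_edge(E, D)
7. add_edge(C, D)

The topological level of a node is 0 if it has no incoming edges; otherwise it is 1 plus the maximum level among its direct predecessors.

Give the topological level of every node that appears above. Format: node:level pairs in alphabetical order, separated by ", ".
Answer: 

Answer: A:1, B:3, C:0, D:4, E:2

Derivation:
Op 1: add_edge(B, D). Edges now: 1
Op 2: add_edge(A, E). Edges now: 2
Op 3: add_edge(C, B). Edges now: 3
Op 4: add_edge(C, A). Edges now: 4
Op 5: add_edge(E, B). Edges now: 5
Op 6: add_edge(E, D). Edges now: 6
Op 7: add_edge(C, D). Edges now: 7
Compute levels (Kahn BFS):
  sources (in-degree 0): C
  process C: level=0
    C->A: in-degree(A)=0, level(A)=1, enqueue
    C->B: in-degree(B)=1, level(B)>=1
    C->D: in-degree(D)=2, level(D)>=1
  process A: level=1
    A->E: in-degree(E)=0, level(E)=2, enqueue
  process E: level=2
    E->B: in-degree(B)=0, level(B)=3, enqueue
    E->D: in-degree(D)=1, level(D)>=3
  process B: level=3
    B->D: in-degree(D)=0, level(D)=4, enqueue
  process D: level=4
All levels: A:1, B:3, C:0, D:4, E:2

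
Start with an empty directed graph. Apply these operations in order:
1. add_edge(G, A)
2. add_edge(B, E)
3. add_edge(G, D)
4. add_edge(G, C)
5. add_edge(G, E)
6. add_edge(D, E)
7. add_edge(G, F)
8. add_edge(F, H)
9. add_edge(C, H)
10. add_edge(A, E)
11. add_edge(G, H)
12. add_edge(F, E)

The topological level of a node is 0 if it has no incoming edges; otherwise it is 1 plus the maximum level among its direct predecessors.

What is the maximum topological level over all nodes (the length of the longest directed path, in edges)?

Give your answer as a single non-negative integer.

Op 1: add_edge(G, A). Edges now: 1
Op 2: add_edge(B, E). Edges now: 2
Op 3: add_edge(G, D). Edges now: 3
Op 4: add_edge(G, C). Edges now: 4
Op 5: add_edge(G, E). Edges now: 5
Op 6: add_edge(D, E). Edges now: 6
Op 7: add_edge(G, F). Edges now: 7
Op 8: add_edge(F, H). Edges now: 8
Op 9: add_edge(C, H). Edges now: 9
Op 10: add_edge(A, E). Edges now: 10
Op 11: add_edge(G, H). Edges now: 11
Op 12: add_edge(F, E). Edges now: 12
Compute levels (Kahn BFS):
  sources (in-degree 0): B, G
  process B: level=0
    B->E: in-degree(E)=4, level(E)>=1
  process G: level=0
    G->A: in-degree(A)=0, level(A)=1, enqueue
    G->C: in-degree(C)=0, level(C)=1, enqueue
    G->D: in-degree(D)=0, level(D)=1, enqueue
    G->E: in-degree(E)=3, level(E)>=1
    G->F: in-degree(F)=0, level(F)=1, enqueue
    G->H: in-degree(H)=2, level(H)>=1
  process A: level=1
    A->E: in-degree(E)=2, level(E)>=2
  process C: level=1
    C->H: in-degree(H)=1, level(H)>=2
  process D: level=1
    D->E: in-degree(E)=1, level(E)>=2
  process F: level=1
    F->E: in-degree(E)=0, level(E)=2, enqueue
    F->H: in-degree(H)=0, level(H)=2, enqueue
  process E: level=2
  process H: level=2
All levels: A:1, B:0, C:1, D:1, E:2, F:1, G:0, H:2
max level = 2

Answer: 2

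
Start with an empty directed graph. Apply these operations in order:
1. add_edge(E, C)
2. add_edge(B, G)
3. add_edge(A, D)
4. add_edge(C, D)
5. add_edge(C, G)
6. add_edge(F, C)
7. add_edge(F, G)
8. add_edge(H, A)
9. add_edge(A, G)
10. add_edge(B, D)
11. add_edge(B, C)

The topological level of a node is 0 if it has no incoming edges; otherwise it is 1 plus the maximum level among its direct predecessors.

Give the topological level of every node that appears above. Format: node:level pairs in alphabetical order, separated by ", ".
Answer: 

Op 1: add_edge(E, C). Edges now: 1
Op 2: add_edge(B, G). Edges now: 2
Op 3: add_edge(A, D). Edges now: 3
Op 4: add_edge(C, D). Edges now: 4
Op 5: add_edge(C, G). Edges now: 5
Op 6: add_edge(F, C). Edges now: 6
Op 7: add_edge(F, G). Edges now: 7
Op 8: add_edge(H, A). Edges now: 8
Op 9: add_edge(A, G). Edges now: 9
Op 10: add_edge(B, D). Edges now: 10
Op 11: add_edge(B, C). Edges now: 11
Compute levels (Kahn BFS):
  sources (in-degree 0): B, E, F, H
  process B: level=0
    B->C: in-degree(C)=2, level(C)>=1
    B->D: in-degree(D)=2, level(D)>=1
    B->G: in-degree(G)=3, level(G)>=1
  process E: level=0
    E->C: in-degree(C)=1, level(C)>=1
  process F: level=0
    F->C: in-degree(C)=0, level(C)=1, enqueue
    F->G: in-degree(G)=2, level(G)>=1
  process H: level=0
    H->A: in-degree(A)=0, level(A)=1, enqueue
  process C: level=1
    C->D: in-degree(D)=1, level(D)>=2
    C->G: in-degree(G)=1, level(G)>=2
  process A: level=1
    A->D: in-degree(D)=0, level(D)=2, enqueue
    A->G: in-degree(G)=0, level(G)=2, enqueue
  process D: level=2
  process G: level=2
All levels: A:1, B:0, C:1, D:2, E:0, F:0, G:2, H:0

Answer: A:1, B:0, C:1, D:2, E:0, F:0, G:2, H:0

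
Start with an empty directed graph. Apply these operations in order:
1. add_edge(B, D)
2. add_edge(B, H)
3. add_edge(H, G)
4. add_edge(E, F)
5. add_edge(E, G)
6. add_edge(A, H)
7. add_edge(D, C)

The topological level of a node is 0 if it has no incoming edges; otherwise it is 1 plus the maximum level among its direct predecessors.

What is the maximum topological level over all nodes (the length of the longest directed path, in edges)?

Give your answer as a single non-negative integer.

Op 1: add_edge(B, D). Edges now: 1
Op 2: add_edge(B, H). Edges now: 2
Op 3: add_edge(H, G). Edges now: 3
Op 4: add_edge(E, F). Edges now: 4
Op 5: add_edge(E, G). Edges now: 5
Op 6: add_edge(A, H). Edges now: 6
Op 7: add_edge(D, C). Edges now: 7
Compute levels (Kahn BFS):
  sources (in-degree 0): A, B, E
  process A: level=0
    A->H: in-degree(H)=1, level(H)>=1
  process B: level=0
    B->D: in-degree(D)=0, level(D)=1, enqueue
    B->H: in-degree(H)=0, level(H)=1, enqueue
  process E: level=0
    E->F: in-degree(F)=0, level(F)=1, enqueue
    E->G: in-degree(G)=1, level(G)>=1
  process D: level=1
    D->C: in-degree(C)=0, level(C)=2, enqueue
  process H: level=1
    H->G: in-degree(G)=0, level(G)=2, enqueue
  process F: level=1
  process C: level=2
  process G: level=2
All levels: A:0, B:0, C:2, D:1, E:0, F:1, G:2, H:1
max level = 2

Answer: 2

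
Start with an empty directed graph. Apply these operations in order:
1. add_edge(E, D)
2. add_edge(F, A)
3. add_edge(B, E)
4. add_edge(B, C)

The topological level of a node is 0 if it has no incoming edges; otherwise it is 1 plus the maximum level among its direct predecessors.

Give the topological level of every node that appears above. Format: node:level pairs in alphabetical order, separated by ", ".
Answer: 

Op 1: add_edge(E, D). Edges now: 1
Op 2: add_edge(F, A). Edges now: 2
Op 3: add_edge(B, E). Edges now: 3
Op 4: add_edge(B, C). Edges now: 4
Compute levels (Kahn BFS):
  sources (in-degree 0): B, F
  process B: level=0
    B->C: in-degree(C)=0, level(C)=1, enqueue
    B->E: in-degree(E)=0, level(E)=1, enqueue
  process F: level=0
    F->A: in-degree(A)=0, level(A)=1, enqueue
  process C: level=1
  process E: level=1
    E->D: in-degree(D)=0, level(D)=2, enqueue
  process A: level=1
  process D: level=2
All levels: A:1, B:0, C:1, D:2, E:1, F:0

Answer: A:1, B:0, C:1, D:2, E:1, F:0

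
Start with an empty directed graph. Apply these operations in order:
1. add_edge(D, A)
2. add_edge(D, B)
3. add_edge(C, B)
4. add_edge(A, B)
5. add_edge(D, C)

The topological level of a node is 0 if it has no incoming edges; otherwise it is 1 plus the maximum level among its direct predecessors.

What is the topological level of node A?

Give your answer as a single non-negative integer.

Answer: 1

Derivation:
Op 1: add_edge(D, A). Edges now: 1
Op 2: add_edge(D, B). Edges now: 2
Op 3: add_edge(C, B). Edges now: 3
Op 4: add_edge(A, B). Edges now: 4
Op 5: add_edge(D, C). Edges now: 5
Compute levels (Kahn BFS):
  sources (in-degree 0): D
  process D: level=0
    D->A: in-degree(A)=0, level(A)=1, enqueue
    D->B: in-degree(B)=2, level(B)>=1
    D->C: in-degree(C)=0, level(C)=1, enqueue
  process A: level=1
    A->B: in-degree(B)=1, level(B)>=2
  process C: level=1
    C->B: in-degree(B)=0, level(B)=2, enqueue
  process B: level=2
All levels: A:1, B:2, C:1, D:0
level(A) = 1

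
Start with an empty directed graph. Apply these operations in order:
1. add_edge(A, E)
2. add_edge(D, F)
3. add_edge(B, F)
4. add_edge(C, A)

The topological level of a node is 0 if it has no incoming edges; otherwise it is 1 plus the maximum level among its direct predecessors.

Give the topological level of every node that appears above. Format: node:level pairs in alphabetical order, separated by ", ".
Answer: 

Op 1: add_edge(A, E). Edges now: 1
Op 2: add_edge(D, F). Edges now: 2
Op 3: add_edge(B, F). Edges now: 3
Op 4: add_edge(C, A). Edges now: 4
Compute levels (Kahn BFS):
  sources (in-degree 0): B, C, D
  process B: level=0
    B->F: in-degree(F)=1, level(F)>=1
  process C: level=0
    C->A: in-degree(A)=0, level(A)=1, enqueue
  process D: level=0
    D->F: in-degree(F)=0, level(F)=1, enqueue
  process A: level=1
    A->E: in-degree(E)=0, level(E)=2, enqueue
  process F: level=1
  process E: level=2
All levels: A:1, B:0, C:0, D:0, E:2, F:1

Answer: A:1, B:0, C:0, D:0, E:2, F:1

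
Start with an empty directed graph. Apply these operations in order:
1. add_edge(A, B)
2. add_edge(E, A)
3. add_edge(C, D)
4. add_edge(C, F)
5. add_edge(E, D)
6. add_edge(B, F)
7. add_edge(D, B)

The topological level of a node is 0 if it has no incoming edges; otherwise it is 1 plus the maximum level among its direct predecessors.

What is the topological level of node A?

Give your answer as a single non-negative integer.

Answer: 1

Derivation:
Op 1: add_edge(A, B). Edges now: 1
Op 2: add_edge(E, A). Edges now: 2
Op 3: add_edge(C, D). Edges now: 3
Op 4: add_edge(C, F). Edges now: 4
Op 5: add_edge(E, D). Edges now: 5
Op 6: add_edge(B, F). Edges now: 6
Op 7: add_edge(D, B). Edges now: 7
Compute levels (Kahn BFS):
  sources (in-degree 0): C, E
  process C: level=0
    C->D: in-degree(D)=1, level(D)>=1
    C->F: in-degree(F)=1, level(F)>=1
  process E: level=0
    E->A: in-degree(A)=0, level(A)=1, enqueue
    E->D: in-degree(D)=0, level(D)=1, enqueue
  process A: level=1
    A->B: in-degree(B)=1, level(B)>=2
  process D: level=1
    D->B: in-degree(B)=0, level(B)=2, enqueue
  process B: level=2
    B->F: in-degree(F)=0, level(F)=3, enqueue
  process F: level=3
All levels: A:1, B:2, C:0, D:1, E:0, F:3
level(A) = 1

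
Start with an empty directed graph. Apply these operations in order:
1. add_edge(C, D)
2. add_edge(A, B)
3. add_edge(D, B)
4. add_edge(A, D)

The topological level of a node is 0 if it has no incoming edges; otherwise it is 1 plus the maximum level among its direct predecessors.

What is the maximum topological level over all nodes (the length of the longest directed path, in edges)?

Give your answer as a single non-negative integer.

Answer: 2

Derivation:
Op 1: add_edge(C, D). Edges now: 1
Op 2: add_edge(A, B). Edges now: 2
Op 3: add_edge(D, B). Edges now: 3
Op 4: add_edge(A, D). Edges now: 4
Compute levels (Kahn BFS):
  sources (in-degree 0): A, C
  process A: level=0
    A->B: in-degree(B)=1, level(B)>=1
    A->D: in-degree(D)=1, level(D)>=1
  process C: level=0
    C->D: in-degree(D)=0, level(D)=1, enqueue
  process D: level=1
    D->B: in-degree(B)=0, level(B)=2, enqueue
  process B: level=2
All levels: A:0, B:2, C:0, D:1
max level = 2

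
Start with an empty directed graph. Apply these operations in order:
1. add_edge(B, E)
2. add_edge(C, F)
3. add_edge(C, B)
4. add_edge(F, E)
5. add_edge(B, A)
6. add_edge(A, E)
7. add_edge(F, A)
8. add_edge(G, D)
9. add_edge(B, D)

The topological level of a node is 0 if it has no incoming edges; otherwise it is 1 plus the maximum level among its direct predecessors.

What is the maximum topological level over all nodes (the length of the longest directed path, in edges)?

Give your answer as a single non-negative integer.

Answer: 3

Derivation:
Op 1: add_edge(B, E). Edges now: 1
Op 2: add_edge(C, F). Edges now: 2
Op 3: add_edge(C, B). Edges now: 3
Op 4: add_edge(F, E). Edges now: 4
Op 5: add_edge(B, A). Edges now: 5
Op 6: add_edge(A, E). Edges now: 6
Op 7: add_edge(F, A). Edges now: 7
Op 8: add_edge(G, D). Edges now: 8
Op 9: add_edge(B, D). Edges now: 9
Compute levels (Kahn BFS):
  sources (in-degree 0): C, G
  process C: level=0
    C->B: in-degree(B)=0, level(B)=1, enqueue
    C->F: in-degree(F)=0, level(F)=1, enqueue
  process G: level=0
    G->D: in-degree(D)=1, level(D)>=1
  process B: level=1
    B->A: in-degree(A)=1, level(A)>=2
    B->D: in-degree(D)=0, level(D)=2, enqueue
    B->E: in-degree(E)=2, level(E)>=2
  process F: level=1
    F->A: in-degree(A)=0, level(A)=2, enqueue
    F->E: in-degree(E)=1, level(E)>=2
  process D: level=2
  process A: level=2
    A->E: in-degree(E)=0, level(E)=3, enqueue
  process E: level=3
All levels: A:2, B:1, C:0, D:2, E:3, F:1, G:0
max level = 3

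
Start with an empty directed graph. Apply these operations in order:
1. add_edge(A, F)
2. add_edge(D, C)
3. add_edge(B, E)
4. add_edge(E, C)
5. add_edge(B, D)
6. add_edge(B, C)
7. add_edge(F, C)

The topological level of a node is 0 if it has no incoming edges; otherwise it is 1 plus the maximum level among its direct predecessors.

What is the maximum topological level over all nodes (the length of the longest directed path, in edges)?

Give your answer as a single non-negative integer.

Answer: 2

Derivation:
Op 1: add_edge(A, F). Edges now: 1
Op 2: add_edge(D, C). Edges now: 2
Op 3: add_edge(B, E). Edges now: 3
Op 4: add_edge(E, C). Edges now: 4
Op 5: add_edge(B, D). Edges now: 5
Op 6: add_edge(B, C). Edges now: 6
Op 7: add_edge(F, C). Edges now: 7
Compute levels (Kahn BFS):
  sources (in-degree 0): A, B
  process A: level=0
    A->F: in-degree(F)=0, level(F)=1, enqueue
  process B: level=0
    B->C: in-degree(C)=3, level(C)>=1
    B->D: in-degree(D)=0, level(D)=1, enqueue
    B->E: in-degree(E)=0, level(E)=1, enqueue
  process F: level=1
    F->C: in-degree(C)=2, level(C)>=2
  process D: level=1
    D->C: in-degree(C)=1, level(C)>=2
  process E: level=1
    E->C: in-degree(C)=0, level(C)=2, enqueue
  process C: level=2
All levels: A:0, B:0, C:2, D:1, E:1, F:1
max level = 2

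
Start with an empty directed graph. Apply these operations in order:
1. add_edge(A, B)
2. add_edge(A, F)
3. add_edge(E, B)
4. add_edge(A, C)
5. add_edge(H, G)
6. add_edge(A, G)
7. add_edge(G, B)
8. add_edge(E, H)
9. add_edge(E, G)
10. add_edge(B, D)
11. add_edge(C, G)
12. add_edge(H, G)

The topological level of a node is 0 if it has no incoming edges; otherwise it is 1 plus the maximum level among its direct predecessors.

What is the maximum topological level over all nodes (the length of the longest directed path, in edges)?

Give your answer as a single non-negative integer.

Op 1: add_edge(A, B). Edges now: 1
Op 2: add_edge(A, F). Edges now: 2
Op 3: add_edge(E, B). Edges now: 3
Op 4: add_edge(A, C). Edges now: 4
Op 5: add_edge(H, G). Edges now: 5
Op 6: add_edge(A, G). Edges now: 6
Op 7: add_edge(G, B). Edges now: 7
Op 8: add_edge(E, H). Edges now: 8
Op 9: add_edge(E, G). Edges now: 9
Op 10: add_edge(B, D). Edges now: 10
Op 11: add_edge(C, G). Edges now: 11
Op 12: add_edge(H, G) (duplicate, no change). Edges now: 11
Compute levels (Kahn BFS):
  sources (in-degree 0): A, E
  process A: level=0
    A->B: in-degree(B)=2, level(B)>=1
    A->C: in-degree(C)=0, level(C)=1, enqueue
    A->F: in-degree(F)=0, level(F)=1, enqueue
    A->G: in-degree(G)=3, level(G)>=1
  process E: level=0
    E->B: in-degree(B)=1, level(B)>=1
    E->G: in-degree(G)=2, level(G)>=1
    E->H: in-degree(H)=0, level(H)=1, enqueue
  process C: level=1
    C->G: in-degree(G)=1, level(G)>=2
  process F: level=1
  process H: level=1
    H->G: in-degree(G)=0, level(G)=2, enqueue
  process G: level=2
    G->B: in-degree(B)=0, level(B)=3, enqueue
  process B: level=3
    B->D: in-degree(D)=0, level(D)=4, enqueue
  process D: level=4
All levels: A:0, B:3, C:1, D:4, E:0, F:1, G:2, H:1
max level = 4

Answer: 4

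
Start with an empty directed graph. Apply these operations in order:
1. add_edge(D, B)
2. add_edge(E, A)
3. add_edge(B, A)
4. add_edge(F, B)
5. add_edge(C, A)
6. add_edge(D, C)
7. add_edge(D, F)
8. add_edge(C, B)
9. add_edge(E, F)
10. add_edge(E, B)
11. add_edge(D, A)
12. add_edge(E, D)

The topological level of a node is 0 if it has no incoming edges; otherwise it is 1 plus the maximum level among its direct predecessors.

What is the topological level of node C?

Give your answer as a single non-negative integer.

Op 1: add_edge(D, B). Edges now: 1
Op 2: add_edge(E, A). Edges now: 2
Op 3: add_edge(B, A). Edges now: 3
Op 4: add_edge(F, B). Edges now: 4
Op 5: add_edge(C, A). Edges now: 5
Op 6: add_edge(D, C). Edges now: 6
Op 7: add_edge(D, F). Edges now: 7
Op 8: add_edge(C, B). Edges now: 8
Op 9: add_edge(E, F). Edges now: 9
Op 10: add_edge(E, B). Edges now: 10
Op 11: add_edge(D, A). Edges now: 11
Op 12: add_edge(E, D). Edges now: 12
Compute levels (Kahn BFS):
  sources (in-degree 0): E
  process E: level=0
    E->A: in-degree(A)=3, level(A)>=1
    E->B: in-degree(B)=3, level(B)>=1
    E->D: in-degree(D)=0, level(D)=1, enqueue
    E->F: in-degree(F)=1, level(F)>=1
  process D: level=1
    D->A: in-degree(A)=2, level(A)>=2
    D->B: in-degree(B)=2, level(B)>=2
    D->C: in-degree(C)=0, level(C)=2, enqueue
    D->F: in-degree(F)=0, level(F)=2, enqueue
  process C: level=2
    C->A: in-degree(A)=1, level(A)>=3
    C->B: in-degree(B)=1, level(B)>=3
  process F: level=2
    F->B: in-degree(B)=0, level(B)=3, enqueue
  process B: level=3
    B->A: in-degree(A)=0, level(A)=4, enqueue
  process A: level=4
All levels: A:4, B:3, C:2, D:1, E:0, F:2
level(C) = 2

Answer: 2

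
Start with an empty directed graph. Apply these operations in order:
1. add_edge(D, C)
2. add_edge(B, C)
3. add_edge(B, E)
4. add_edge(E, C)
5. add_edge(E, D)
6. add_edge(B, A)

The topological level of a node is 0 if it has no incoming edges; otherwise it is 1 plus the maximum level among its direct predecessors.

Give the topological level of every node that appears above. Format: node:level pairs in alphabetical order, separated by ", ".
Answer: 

Answer: A:1, B:0, C:3, D:2, E:1

Derivation:
Op 1: add_edge(D, C). Edges now: 1
Op 2: add_edge(B, C). Edges now: 2
Op 3: add_edge(B, E). Edges now: 3
Op 4: add_edge(E, C). Edges now: 4
Op 5: add_edge(E, D). Edges now: 5
Op 6: add_edge(B, A). Edges now: 6
Compute levels (Kahn BFS):
  sources (in-degree 0): B
  process B: level=0
    B->A: in-degree(A)=0, level(A)=1, enqueue
    B->C: in-degree(C)=2, level(C)>=1
    B->E: in-degree(E)=0, level(E)=1, enqueue
  process A: level=1
  process E: level=1
    E->C: in-degree(C)=1, level(C)>=2
    E->D: in-degree(D)=0, level(D)=2, enqueue
  process D: level=2
    D->C: in-degree(C)=0, level(C)=3, enqueue
  process C: level=3
All levels: A:1, B:0, C:3, D:2, E:1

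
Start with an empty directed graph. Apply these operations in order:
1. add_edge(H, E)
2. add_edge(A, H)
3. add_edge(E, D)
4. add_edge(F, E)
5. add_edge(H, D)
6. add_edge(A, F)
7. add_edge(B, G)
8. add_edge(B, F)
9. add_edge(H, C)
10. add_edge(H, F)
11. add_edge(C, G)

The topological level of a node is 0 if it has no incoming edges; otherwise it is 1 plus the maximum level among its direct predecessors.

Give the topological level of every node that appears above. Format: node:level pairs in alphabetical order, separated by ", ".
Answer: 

Op 1: add_edge(H, E). Edges now: 1
Op 2: add_edge(A, H). Edges now: 2
Op 3: add_edge(E, D). Edges now: 3
Op 4: add_edge(F, E). Edges now: 4
Op 5: add_edge(H, D). Edges now: 5
Op 6: add_edge(A, F). Edges now: 6
Op 7: add_edge(B, G). Edges now: 7
Op 8: add_edge(B, F). Edges now: 8
Op 9: add_edge(H, C). Edges now: 9
Op 10: add_edge(H, F). Edges now: 10
Op 11: add_edge(C, G). Edges now: 11
Compute levels (Kahn BFS):
  sources (in-degree 0): A, B
  process A: level=0
    A->F: in-degree(F)=2, level(F)>=1
    A->H: in-degree(H)=0, level(H)=1, enqueue
  process B: level=0
    B->F: in-degree(F)=1, level(F)>=1
    B->G: in-degree(G)=1, level(G)>=1
  process H: level=1
    H->C: in-degree(C)=0, level(C)=2, enqueue
    H->D: in-degree(D)=1, level(D)>=2
    H->E: in-degree(E)=1, level(E)>=2
    H->F: in-degree(F)=0, level(F)=2, enqueue
  process C: level=2
    C->G: in-degree(G)=0, level(G)=3, enqueue
  process F: level=2
    F->E: in-degree(E)=0, level(E)=3, enqueue
  process G: level=3
  process E: level=3
    E->D: in-degree(D)=0, level(D)=4, enqueue
  process D: level=4
All levels: A:0, B:0, C:2, D:4, E:3, F:2, G:3, H:1

Answer: A:0, B:0, C:2, D:4, E:3, F:2, G:3, H:1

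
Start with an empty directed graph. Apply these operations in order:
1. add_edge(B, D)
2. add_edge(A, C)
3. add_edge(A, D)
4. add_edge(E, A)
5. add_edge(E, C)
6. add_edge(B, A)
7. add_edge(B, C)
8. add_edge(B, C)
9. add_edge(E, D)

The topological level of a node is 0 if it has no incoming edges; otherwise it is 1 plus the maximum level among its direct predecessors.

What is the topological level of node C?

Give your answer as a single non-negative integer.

Op 1: add_edge(B, D). Edges now: 1
Op 2: add_edge(A, C). Edges now: 2
Op 3: add_edge(A, D). Edges now: 3
Op 4: add_edge(E, A). Edges now: 4
Op 5: add_edge(E, C). Edges now: 5
Op 6: add_edge(B, A). Edges now: 6
Op 7: add_edge(B, C). Edges now: 7
Op 8: add_edge(B, C) (duplicate, no change). Edges now: 7
Op 9: add_edge(E, D). Edges now: 8
Compute levels (Kahn BFS):
  sources (in-degree 0): B, E
  process B: level=0
    B->A: in-degree(A)=1, level(A)>=1
    B->C: in-degree(C)=2, level(C)>=1
    B->D: in-degree(D)=2, level(D)>=1
  process E: level=0
    E->A: in-degree(A)=0, level(A)=1, enqueue
    E->C: in-degree(C)=1, level(C)>=1
    E->D: in-degree(D)=1, level(D)>=1
  process A: level=1
    A->C: in-degree(C)=0, level(C)=2, enqueue
    A->D: in-degree(D)=0, level(D)=2, enqueue
  process C: level=2
  process D: level=2
All levels: A:1, B:0, C:2, D:2, E:0
level(C) = 2

Answer: 2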